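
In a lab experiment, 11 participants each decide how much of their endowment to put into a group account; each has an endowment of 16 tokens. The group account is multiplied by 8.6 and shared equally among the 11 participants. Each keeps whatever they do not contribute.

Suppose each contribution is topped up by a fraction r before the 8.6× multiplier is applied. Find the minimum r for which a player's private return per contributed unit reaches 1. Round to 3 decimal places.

0.279

With matching at rate r, one contributed unit becomes (1 + r) in the group account and returns 8.6 × (1 + r) / 11 to the contributor.
Setting this equal to 1: 1 + r = 11/8.6 = 1.2791.
So the minimum matching rate is r = 1.2791 − 1 = 0.279.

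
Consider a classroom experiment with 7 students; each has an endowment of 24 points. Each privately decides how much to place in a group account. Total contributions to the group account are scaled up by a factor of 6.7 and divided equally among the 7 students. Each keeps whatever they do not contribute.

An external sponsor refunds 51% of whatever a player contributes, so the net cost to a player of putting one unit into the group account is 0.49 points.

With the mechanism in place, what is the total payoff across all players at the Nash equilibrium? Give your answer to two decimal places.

1211.28 points

With the mechanism, a contributed unit returns (6.7/7) / 0.49 = 1.9534 per unit of net cost to the contributor — now above 1 — so contributing fully is weakly dominant for every player.
At the Nash equilibrium everyone contributes 24. Group total payoff = 7 × (24 × 0.51 + 6.7 × 24) = 1211.28.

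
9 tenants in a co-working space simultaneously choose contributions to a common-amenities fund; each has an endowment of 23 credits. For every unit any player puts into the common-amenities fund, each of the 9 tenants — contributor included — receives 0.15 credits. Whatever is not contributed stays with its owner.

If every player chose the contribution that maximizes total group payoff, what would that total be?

Each contributed unit returns 1.350 to the group as a whole (0.15 to each of 9 players), which exceeds 1, so the social optimum is full contribution: group total = 1.350 × 207 = 279.45.

279.45 credits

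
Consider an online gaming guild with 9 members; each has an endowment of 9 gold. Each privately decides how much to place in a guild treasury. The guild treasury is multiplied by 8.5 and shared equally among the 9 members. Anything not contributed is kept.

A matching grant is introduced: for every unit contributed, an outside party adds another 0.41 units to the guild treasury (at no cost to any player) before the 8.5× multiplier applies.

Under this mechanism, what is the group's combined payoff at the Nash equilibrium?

With the mechanism, a contributed unit returns 8.5 × 1.41 / 9 = 1.3317 per unit of net cost to the contributor — now above 1 — so contributing fully is weakly dominant for every player.
So the Nash equilibrium is full contribution by all 9; the group earns 8.5 × 1.41 × 81 = 970.79.

970.79 gold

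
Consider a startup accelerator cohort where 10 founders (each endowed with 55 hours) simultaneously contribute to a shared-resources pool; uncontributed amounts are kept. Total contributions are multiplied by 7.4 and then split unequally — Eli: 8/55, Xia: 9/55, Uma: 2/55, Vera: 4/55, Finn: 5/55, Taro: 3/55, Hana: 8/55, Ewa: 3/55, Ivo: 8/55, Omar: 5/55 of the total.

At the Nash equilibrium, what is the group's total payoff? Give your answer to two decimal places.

Player j's private return per contributed unit is 7.4 × (j's share). Contributing is weakly dominant for j when that share is at least 1/7.4 = 0.1351, and contributing 0 is dominant otherwise.
The shares above 0.1351 belong to Eli, Xia, Hana and Ivo, contributing 55 each; the remaining 6 contribute 0. Total contributed: 220.
The shared-resources pool pays out 7.4 × 220 = 1628.00 in total (split across the unequal shares, but the aggregate is all that matters for the group sum).
The 6 free-riders keep 55 each, adding 330. Group total = 330 + 1628.00 = 1958.00.

1958.00 hours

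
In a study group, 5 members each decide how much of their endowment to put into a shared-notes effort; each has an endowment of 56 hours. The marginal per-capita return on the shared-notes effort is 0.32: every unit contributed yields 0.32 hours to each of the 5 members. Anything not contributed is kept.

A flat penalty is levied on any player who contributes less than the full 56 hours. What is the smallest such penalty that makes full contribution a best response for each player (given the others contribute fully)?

38.08 hours

Given the others contribute fully, the best deviation is to contribute 0 (any partial contribution still incurs the fine and gives up units whose private return 0.32 is below 1).
Deviating from 56 to 0 saves 56 hours but forfeits the deviator's share of the drop in the shared-notes effort: 0.32 × 56 = 17.92.
So the deviation gain is 56 − 17.92 = 38.08, and the fine must be at least 38.08 hours to wipe it out.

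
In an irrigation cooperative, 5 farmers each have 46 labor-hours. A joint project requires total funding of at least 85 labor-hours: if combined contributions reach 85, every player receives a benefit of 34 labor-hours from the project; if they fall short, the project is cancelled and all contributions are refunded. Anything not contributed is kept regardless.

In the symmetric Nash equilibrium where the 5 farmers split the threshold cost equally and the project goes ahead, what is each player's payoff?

63 labor-hours

Equal share of the threshold: 85/5 = 17.
At this profile no one gains by cutting their contribution: any cut drops the total below 85, the project is cancelled, contributions are refunded, and the deviator ends with 46, which is less than 46 − 17 + 34 = 63. Contributing more than 17 just wastes the excess. So contributing exactly 17 is a best response.
Each player's payoff: 46 − 17 + 34 = 63.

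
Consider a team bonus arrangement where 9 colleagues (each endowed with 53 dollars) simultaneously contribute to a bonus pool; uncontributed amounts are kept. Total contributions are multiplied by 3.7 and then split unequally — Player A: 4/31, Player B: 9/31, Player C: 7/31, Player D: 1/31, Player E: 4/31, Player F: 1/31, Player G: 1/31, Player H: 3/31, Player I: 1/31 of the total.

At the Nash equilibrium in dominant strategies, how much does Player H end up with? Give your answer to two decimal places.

71.98 dollars

A player with share s gets back 3.7·s per unit contributed, so full contribution is dominant for anyone with s > 1/3.7 = 0.2703 and zero contribution is dominant for anyone below.
Player B alone (share 9/31) is above the threshold, contributing 53; the remaining 8 contribute 0. Total contributed: 53.
Player H keeps 53 and receives 3.7 × 53 × 3/31 = 18.98 from the bonus pool, for a payoff of 71.98.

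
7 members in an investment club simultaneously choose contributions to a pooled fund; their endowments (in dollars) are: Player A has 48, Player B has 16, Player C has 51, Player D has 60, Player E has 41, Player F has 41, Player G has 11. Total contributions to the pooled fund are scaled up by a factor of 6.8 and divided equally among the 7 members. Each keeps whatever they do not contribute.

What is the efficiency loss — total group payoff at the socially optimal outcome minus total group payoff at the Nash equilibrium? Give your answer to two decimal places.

The private return per contributed unit is 6.8/7 = 0.9714 < 1 for every player regardless of endowment, so the Nash equilibrium is zero contribution and the group total is Σ E_j = 48 + 16 + 51 + 60 + 41 + 41 + 11 = 268.
Each contributed unit returns 6.800 to the group, so the social optimum is full contribution by everyone: group total = 6.800 × 268 = 1822.40.
Efficiency loss = (6.800 − 1) × 268 = 1554.40.

1554.40 dollars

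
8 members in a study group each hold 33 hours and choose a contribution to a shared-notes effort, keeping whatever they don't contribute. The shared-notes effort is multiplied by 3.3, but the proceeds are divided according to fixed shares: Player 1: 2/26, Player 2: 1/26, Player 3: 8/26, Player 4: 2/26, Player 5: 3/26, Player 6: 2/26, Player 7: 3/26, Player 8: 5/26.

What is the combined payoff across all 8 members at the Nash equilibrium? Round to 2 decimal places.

A player with share s gets back 3.3·s per unit contributed, so full contribution is dominant for anyone with s > 1/3.3 = 0.3030 and zero contribution is dominant for anyone below.
Only Player 3 (8/26) clears that bar, contributing 33; the remaining 7 contribute 0. Total contributed: 33.
The shared-notes effort pays out 3.3 × 33 = 108.90 in total (split across the unequal shares, but the aggregate is all that matters for the group sum).
The 7 free-riders keep 33 each, adding 231. Group total = 231 + 108.90 = 339.90.

339.90 hours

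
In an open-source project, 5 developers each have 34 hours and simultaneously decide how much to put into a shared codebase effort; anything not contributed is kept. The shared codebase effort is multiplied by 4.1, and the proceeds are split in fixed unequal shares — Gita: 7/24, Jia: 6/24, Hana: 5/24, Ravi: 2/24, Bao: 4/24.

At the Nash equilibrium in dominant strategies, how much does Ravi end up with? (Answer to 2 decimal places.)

Each unit j contributes comes back to j as 4.1 × (j's share), so j prefers to contribute only if that share exceeds 1/4.1 = 0.2439; otherwise keeping the unit dominates.
Gita and Jia clear that bar, contributing 34 each; the remaining 3 contribute 0. Total contributed: 68.
Ravi keeps 34 and receives 4.1 × 68 × 2/24 = 23.23 from the shared codebase effort, for a payoff of 57.23.

57.23 hours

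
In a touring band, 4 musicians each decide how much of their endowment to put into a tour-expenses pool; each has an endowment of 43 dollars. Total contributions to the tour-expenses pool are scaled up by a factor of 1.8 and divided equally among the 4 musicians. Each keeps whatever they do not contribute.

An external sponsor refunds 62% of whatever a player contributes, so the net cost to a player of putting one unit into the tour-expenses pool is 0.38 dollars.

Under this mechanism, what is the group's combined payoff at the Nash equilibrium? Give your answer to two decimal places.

416.24 dollars

Under the mechanism each unit contributed yields (1.8/4) / 0.38 = 1.1842 back to its contributor per unit of net cost, which exceeds 1, making full contribution the dominant choice for everyone.
So the Nash equilibrium is full contribution by all 4; the group earns 4 × (43 × 0.62 + 1.8 × 43) = 416.24.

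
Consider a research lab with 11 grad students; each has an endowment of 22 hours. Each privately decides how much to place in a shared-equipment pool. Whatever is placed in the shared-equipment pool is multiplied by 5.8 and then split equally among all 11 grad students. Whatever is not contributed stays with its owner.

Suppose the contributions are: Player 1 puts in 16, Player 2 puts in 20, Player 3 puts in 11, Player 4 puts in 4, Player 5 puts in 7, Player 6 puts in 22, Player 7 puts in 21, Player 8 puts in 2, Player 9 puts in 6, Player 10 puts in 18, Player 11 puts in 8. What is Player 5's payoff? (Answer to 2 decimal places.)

Total contributed: 16 + 20 + 11 + 4 + 7 + 22 + 21 + 2 + 6 + 18 + 8 = 135.
Each receives 5.8 × 135 / 11 = 71.18 from the shared-equipment pool.
Player 5 keeps 22 − 7 = 15, so Player 5's payoff is 15 + 71.18 = 86.18.

86.18 hours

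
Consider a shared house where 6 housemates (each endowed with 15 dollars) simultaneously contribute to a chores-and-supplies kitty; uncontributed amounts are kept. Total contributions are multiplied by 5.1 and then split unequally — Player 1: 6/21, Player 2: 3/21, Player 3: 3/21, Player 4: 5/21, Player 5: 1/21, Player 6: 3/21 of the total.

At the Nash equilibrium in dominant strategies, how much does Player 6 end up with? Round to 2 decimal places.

36.86 dollars

For player j, contributing a unit is worthwhile iff 5.1 × (j's share) ≥ 1, i.e. iff j's share is at least 0.1961.
Player 1 and Player 4 are above the threshold, contributing 15 each; the remaining 4 contribute 0. Total contributed: 30.
Player 6 keeps 15 and receives 5.1 × 30 × 3/21 = 21.86 from the chores-and-supplies kitty, for a payoff of 36.86.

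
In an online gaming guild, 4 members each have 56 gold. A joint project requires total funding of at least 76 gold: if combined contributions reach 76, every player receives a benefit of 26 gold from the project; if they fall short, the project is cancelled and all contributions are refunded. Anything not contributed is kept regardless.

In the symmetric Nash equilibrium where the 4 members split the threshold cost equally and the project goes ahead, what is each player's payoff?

63 gold

Equal share of the threshold: 76/4 = 19.
At this profile no one gains by cutting their contribution: any cut drops the total below 76, the project is cancelled, contributions are refunded, and the deviator ends with 56, which is less than 56 − 19 + 26 = 63. Contributing more than 19 just wastes the excess. So contributing exactly 19 is a best response.
Each player's payoff: 56 − 19 + 26 = 63.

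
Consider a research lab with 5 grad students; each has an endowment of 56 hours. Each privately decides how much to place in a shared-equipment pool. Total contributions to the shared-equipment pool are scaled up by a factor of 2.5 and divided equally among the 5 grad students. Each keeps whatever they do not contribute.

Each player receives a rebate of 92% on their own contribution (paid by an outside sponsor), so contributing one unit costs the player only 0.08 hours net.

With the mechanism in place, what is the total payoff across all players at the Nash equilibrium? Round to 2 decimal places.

Under the mechanism each unit contributed yields (2.5/5) / 0.08 = 6.2500 back to its contributor per unit of net cost, which exceeds 1, making full contribution the dominant choice for everyone.
At the Nash equilibrium everyone contributes 56. Group total payoff = 5 × (56 × 0.92 + 2.5 × 56) = 957.60.

957.60 hours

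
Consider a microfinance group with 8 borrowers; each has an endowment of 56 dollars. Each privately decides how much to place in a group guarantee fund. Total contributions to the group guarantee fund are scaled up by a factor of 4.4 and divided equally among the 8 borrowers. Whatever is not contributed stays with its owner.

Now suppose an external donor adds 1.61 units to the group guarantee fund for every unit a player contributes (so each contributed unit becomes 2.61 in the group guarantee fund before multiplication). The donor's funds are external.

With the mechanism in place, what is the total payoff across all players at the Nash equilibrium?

5144.83 dollars

With the mechanism, a contributed unit returns 4.4 × 2.61 / 8 = 1.4355 per unit of net cost to the contributor — now above 1 — so contributing fully is weakly dominant for every player.
So the Nash equilibrium is full contribution by all 8; the group earns 4.4 × 2.61 × 448 = 5144.83.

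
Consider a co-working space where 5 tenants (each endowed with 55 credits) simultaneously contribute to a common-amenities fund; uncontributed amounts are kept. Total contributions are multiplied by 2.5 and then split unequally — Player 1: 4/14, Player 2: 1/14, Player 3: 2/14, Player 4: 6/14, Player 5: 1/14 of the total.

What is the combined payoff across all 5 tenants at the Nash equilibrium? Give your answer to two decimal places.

357.50 credits

For player j, contributing a unit is worthwhile iff 2.5 × (j's share) ≥ 1, i.e. iff j's share is at least 0.4000.
The only share above 0.4000 is Player 4's 6/14, contributing 55; the remaining 4 contribute 0. Total contributed: 55.
The common-amenities fund pays out 2.5 × 55 = 137.50 in total (split across the unequal shares, but the aggregate is all that matters for the group sum).
The 4 free-riders keep 55 each, adding 220. Group total = 220 + 137.50 = 357.50.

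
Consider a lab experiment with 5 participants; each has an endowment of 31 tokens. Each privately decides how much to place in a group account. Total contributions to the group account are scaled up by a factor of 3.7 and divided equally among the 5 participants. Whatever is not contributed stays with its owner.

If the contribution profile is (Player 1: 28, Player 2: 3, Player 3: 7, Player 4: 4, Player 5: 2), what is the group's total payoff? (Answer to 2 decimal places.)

273.80 tokens

Total contributed: 28 + 3 + 7 + 4 + 2 = 44; total kept: 5 × 31 − 44 = 111.
The group account pays out 3.7 × 44 = 162.80 in aggregate.
Group total = 111 + 162.80 = 273.80.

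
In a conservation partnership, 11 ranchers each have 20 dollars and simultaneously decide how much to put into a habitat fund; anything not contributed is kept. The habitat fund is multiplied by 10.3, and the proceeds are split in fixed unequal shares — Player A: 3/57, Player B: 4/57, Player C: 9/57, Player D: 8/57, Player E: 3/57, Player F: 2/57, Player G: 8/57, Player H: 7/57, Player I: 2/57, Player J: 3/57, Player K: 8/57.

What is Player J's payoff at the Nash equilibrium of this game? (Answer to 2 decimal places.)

Player j's private return per contributed unit is 10.3 × (j's share). Contributing is weakly dominant for j when that share is at least 1/10.3 = 0.0971, and contributing 0 is dominant otherwise.
Player C, Player D, Player G, Player H and Player K are above the threshold, contributing 20 each; the remaining 6 contribute 0. Total contributed: 100.
Player J keeps 20 and receives 10.3 × 100 × 3/57 = 54.21 from the habitat fund, for a payoff of 74.21.

74.21 dollars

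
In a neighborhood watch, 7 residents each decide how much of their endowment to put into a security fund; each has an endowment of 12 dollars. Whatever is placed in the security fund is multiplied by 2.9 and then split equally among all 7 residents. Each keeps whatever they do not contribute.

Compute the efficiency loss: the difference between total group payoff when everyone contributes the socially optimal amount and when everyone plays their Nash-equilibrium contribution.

Each contributed unit returns 2.9/7 = 0.4143 to its contributor — below 1 — so contributing 0 is dominant for every player. At the Nash equilibrium everyone keeps their 12, and the group total is 7 × 12 = 84.
Each contributed unit returns 2.900 to the group as a whole (0.4143 to each of 7 players), which exceeds 1, so the social optimum is full contribution: group total = 2.900 × 84 = 243.60.
Efficiency loss = 243.60 − 84 = 159.60.

159.60 dollars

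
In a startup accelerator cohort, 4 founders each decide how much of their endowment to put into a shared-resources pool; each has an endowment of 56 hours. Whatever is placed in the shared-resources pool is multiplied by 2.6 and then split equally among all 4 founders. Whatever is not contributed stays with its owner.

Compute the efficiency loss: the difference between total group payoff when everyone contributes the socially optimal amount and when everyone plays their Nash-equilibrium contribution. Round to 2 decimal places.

Each contributed unit returns 2.6/4 = 0.6500 to its contributor — below 1 — so contributing 0 is dominant for every player. At the Nash equilibrium everyone keeps their 56, and the group total is 4 × 56 = 224.
Each contributed unit returns 2.600 to the group as a whole (0.6500 to each of 4 players), which exceeds 1, so the social optimum is full contribution: group total = 2.600 × 224 = 582.40.
Efficiency loss = 582.40 − 224 = 358.40.

358.40 hours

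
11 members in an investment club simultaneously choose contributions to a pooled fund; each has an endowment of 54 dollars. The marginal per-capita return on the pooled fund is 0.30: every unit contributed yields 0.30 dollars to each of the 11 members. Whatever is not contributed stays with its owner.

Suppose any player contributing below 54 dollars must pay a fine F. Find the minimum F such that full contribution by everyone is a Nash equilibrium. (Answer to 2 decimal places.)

37.80 dollars

Given the others contribute fully, the best deviation is to contribute 0 (any partial contribution still incurs the fine and gives up units whose private return 0.30 is below 1).
Deviating from 54 to 0 saves 54 dollars but forfeits the deviator's share of the drop in the pooled fund: 0.30 × 54 = 16.20.
So the deviation gain is 54 − 16.20 = 37.80, and the fine must be at least 37.80 dollars to wipe it out.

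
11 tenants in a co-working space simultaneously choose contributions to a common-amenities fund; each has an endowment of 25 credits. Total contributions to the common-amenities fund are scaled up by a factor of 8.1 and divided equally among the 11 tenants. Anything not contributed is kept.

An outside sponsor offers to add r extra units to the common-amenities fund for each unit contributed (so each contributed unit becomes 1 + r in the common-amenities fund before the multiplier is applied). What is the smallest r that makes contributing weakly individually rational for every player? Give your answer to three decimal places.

0.358

With matching at rate r, one contributed unit becomes (1 + r) in the common-amenities fund and returns 8.1 × (1 + r) / 11 to the contributor.
Setting this equal to 1: 1 + r = 11/8.1 = 1.3580.
So the minimum matching rate is r = 1.3580 − 1 = 0.358.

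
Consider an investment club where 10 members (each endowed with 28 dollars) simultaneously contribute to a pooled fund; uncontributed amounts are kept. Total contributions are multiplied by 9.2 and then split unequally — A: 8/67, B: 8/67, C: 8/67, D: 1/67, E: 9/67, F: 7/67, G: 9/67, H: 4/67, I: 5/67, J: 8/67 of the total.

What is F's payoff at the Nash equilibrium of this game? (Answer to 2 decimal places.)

A player with share s gets back 9.2·s per unit contributed, so full contribution is dominant for anyone with s > 1/9.2 = 0.1087 and zero contribution is dominant for anyone below.
The shares above 0.1087 belong to A, B, C, E, G and J, contributing 28 each; the remaining 4 contribute 0. Total contributed: 168.
F keeps 28 and receives 9.2 × 168 × 7/67 = 161.48 from the pooled fund, for a payoff of 189.48.

189.48 dollars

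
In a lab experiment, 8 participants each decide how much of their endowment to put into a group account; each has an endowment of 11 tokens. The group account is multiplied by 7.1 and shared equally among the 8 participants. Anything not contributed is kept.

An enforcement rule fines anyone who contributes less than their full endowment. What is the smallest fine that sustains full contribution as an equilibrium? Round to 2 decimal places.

Given the others contribute fully, the best deviation is to contribute 0 (any partial contribution still incurs the fine and gives up units whose private return 0.8875 is below 1).
Deviating from 11 to 0 saves 11 tokens but forfeits the deviator's share of the drop in the group account: 7.1/8 × 11 = 9.76.
So the deviation gain is 11 − 9.76 = 1.24, and the fine must be at least 1.24 tokens to wipe it out.

1.24 tokens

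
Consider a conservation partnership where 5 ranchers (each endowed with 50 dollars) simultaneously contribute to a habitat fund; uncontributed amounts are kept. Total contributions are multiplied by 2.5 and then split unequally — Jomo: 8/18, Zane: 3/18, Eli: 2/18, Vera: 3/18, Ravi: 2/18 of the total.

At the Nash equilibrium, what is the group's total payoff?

For player j, contributing a unit is worthwhile iff 2.5 × (j's share) ≥ 1, i.e. iff j's share is at least 0.4000.
Only Jomo (8/18) clears that bar, contributing 50; the remaining 4 contribute 0. Total contributed: 50.
The habitat fund pays out 2.5 × 50 = 125.00 in total (split across the unequal shares, but the aggregate is all that matters for the group sum).
The 4 free-riders keep 50 each, adding 200. Group total = 200 + 125.00 = 325.00.

325.00 dollars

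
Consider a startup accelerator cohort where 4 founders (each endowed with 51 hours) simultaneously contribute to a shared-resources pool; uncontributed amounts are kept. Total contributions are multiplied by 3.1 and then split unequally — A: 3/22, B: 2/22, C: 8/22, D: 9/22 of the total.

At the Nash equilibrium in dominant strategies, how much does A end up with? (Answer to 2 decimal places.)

For player j, contributing a unit is worthwhile iff 3.1 × (j's share) ≥ 1, i.e. iff j's share is at least 0.3226.
C and D are above the threshold, contributing 51 each; the remaining 2 contribute 0. Total contributed: 102.
A keeps 51 and receives 3.1 × 102 × 3/22 = 43.12 from the shared-resources pool, for a payoff of 94.12.

94.12 hours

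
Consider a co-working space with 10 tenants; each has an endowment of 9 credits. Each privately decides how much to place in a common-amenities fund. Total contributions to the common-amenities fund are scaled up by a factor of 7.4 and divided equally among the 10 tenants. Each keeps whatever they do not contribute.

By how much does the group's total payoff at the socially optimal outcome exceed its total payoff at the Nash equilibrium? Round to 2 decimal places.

Each contributed unit returns 7.4/10 = 0.7400 to its contributor — below 1 — so contributing 0 is dominant for every player. At the Nash equilibrium everyone keeps their 9, and the group total is 10 × 9 = 90.
Each contributed unit returns 7.400 to the group as a whole (0.7400 to each of 10 players), which exceeds 1, so the social optimum is full contribution: group total = 7.400 × 90 = 666.00.
Efficiency loss = 666.00 − 90 = 576.00.

576.00 credits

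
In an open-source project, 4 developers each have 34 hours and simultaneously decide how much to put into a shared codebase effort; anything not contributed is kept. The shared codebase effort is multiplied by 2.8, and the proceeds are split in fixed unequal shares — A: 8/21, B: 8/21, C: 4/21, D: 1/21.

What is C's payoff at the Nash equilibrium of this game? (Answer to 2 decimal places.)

70.27 hours

Each unit j contributes comes back to j as 2.8 × (j's share), so j prefers to contribute only if that share exceeds 1/2.8 = 0.3571; otherwise keeping the unit dominates.
A and B are above the threshold, contributing 34 each; the remaining 2 contribute 0. Total contributed: 68.
C keeps 34 and receives 2.8 × 68 × 4/21 = 36.27 from the shared codebase effort, for a payoff of 70.27.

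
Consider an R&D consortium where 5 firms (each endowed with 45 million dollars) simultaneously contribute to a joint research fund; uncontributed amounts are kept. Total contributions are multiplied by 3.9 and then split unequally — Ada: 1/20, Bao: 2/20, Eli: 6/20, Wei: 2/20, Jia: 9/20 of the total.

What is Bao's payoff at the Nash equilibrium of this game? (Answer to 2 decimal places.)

80.10 million dollars

For player j, contributing a unit is worthwhile iff 3.9 × (j's share) ≥ 1, i.e. iff j's share is at least 0.2564.
Eli and Jia are above the threshold, contributing 45 each; the remaining 3 contribute 0. Total contributed: 90.
Bao keeps 45 and receives 3.9 × 90 × 2/20 = 35.10 from the joint research fund, for a payoff of 80.10.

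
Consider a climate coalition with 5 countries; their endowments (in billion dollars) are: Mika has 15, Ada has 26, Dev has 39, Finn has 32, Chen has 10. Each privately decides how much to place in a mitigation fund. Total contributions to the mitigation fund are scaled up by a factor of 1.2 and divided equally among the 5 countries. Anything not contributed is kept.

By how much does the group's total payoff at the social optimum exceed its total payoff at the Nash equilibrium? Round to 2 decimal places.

24.40 billion dollars

The private return per contributed unit is 1.2/5 = 0.2400 < 1 for every player regardless of endowment, so the Nash equilibrium is zero contribution and the group total is Σ E_j = 15 + 26 + 39 + 32 + 10 = 122.
Each contributed unit returns 1.200 to the group, so the social optimum is full contribution by everyone: group total = 1.200 × 122 = 146.40.
Efficiency loss = (1.200 − 1) × 122 = 24.40.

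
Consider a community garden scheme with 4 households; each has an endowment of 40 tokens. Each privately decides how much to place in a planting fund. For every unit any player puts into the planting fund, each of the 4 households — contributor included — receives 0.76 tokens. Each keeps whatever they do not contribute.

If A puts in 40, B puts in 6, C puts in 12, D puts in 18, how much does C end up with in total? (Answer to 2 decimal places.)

Total contributed: 40 + 6 + 12 + 18 = 76.
Each receives 0.76 × 76 = 57.76 from the planting fund.
C keeps 40 − 12 = 28, so C's payoff is 28 + 57.76 = 85.76.

85.76 tokens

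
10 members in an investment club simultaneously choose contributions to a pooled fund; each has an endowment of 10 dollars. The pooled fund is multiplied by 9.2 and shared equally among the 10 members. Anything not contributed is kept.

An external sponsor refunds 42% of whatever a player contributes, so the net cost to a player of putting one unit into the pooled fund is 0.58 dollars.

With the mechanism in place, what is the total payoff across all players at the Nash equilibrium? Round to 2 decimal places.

962.00 dollars

Under the mechanism each unit contributed yields (9.2/10) / 0.58 = 1.5862 back to its contributor per unit of net cost, which exceeds 1, making full contribution the dominant choice for everyone.
So the Nash equilibrium is full contribution by all 10; the group earns 10 × (10 × 0.42 + 9.2 × 10) = 962.00.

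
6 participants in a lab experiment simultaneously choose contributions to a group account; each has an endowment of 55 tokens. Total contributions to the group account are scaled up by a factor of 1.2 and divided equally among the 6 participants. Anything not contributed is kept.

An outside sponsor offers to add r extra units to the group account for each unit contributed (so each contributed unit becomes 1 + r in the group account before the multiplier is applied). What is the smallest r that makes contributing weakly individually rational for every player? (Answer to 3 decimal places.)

With matching at rate r, one contributed unit becomes (1 + r) in the group account and returns 1.2 × (1 + r) / 6 to the contributor.
Setting this equal to 1: 1 + r = 6/1.2 = 5.0000.
So the minimum matching rate is r = 5.0000 − 1 = 4.000.

4.000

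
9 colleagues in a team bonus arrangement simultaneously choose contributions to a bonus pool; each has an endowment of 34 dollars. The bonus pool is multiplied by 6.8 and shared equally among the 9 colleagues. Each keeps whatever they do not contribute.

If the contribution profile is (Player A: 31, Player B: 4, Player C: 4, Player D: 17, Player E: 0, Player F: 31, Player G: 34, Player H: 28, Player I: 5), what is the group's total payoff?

1199.20 dollars

Total contributed: 31 + 4 + 4 + 17 + 0 + 31 + 34 + 28 + 5 = 154; total kept: 9 × 34 − 154 = 152.
The bonus pool pays out 6.8 × 154 = 1047.20 in aggregate.
Group total = 152 + 1047.20 = 1199.20.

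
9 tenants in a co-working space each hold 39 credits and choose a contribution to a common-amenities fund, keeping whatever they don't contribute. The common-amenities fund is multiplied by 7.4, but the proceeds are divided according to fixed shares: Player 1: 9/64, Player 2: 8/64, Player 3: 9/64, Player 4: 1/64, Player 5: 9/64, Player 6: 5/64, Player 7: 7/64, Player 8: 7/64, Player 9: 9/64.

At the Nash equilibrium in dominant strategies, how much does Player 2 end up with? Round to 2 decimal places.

For player j, contributing a unit is worthwhile iff 7.4 × (j's share) ≥ 1, i.e. iff j's share is at least 0.1351.
Player 1, Player 3, Player 5 and Player 9 are above the threshold, contributing 39 each; the remaining 5 contribute 0. Total contributed: 156.
Player 2 keeps 39 and receives 7.4 × 156 × 8/64 = 144.30 from the common-amenities fund, for a payoff of 183.30.

183.30 credits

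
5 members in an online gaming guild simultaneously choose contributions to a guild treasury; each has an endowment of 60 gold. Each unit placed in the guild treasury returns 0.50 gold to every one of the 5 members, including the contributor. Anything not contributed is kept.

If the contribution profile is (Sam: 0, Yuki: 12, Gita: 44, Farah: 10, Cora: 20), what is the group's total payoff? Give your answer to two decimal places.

Total contributed: 0 + 12 + 44 + 10 + 20 = 86; total kept: 5 × 60 − 86 = 214.
The guild treasury pays out 0.50 × 5 × 86 = 215.00 in aggregate.
Group total = 214 + 215.00 = 429.00.

429.00 gold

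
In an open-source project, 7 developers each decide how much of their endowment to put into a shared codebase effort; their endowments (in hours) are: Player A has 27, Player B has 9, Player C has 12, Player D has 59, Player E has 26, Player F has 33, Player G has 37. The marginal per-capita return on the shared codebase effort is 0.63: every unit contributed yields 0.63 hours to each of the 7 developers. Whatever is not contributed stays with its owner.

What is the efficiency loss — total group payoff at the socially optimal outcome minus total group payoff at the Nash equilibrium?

The private return per contributed unit is 0.63 < 1 for everyone, so the Nash equilibrium is zero contribution and the group total is Σ E_j = 27 + 9 + 12 + 59 + 26 + 33 + 37 = 203.
Each contributed unit returns 4.410 to the group, so the social optimum is full contribution by everyone: group total = 4.410 × 203 = 895.23.
Efficiency loss = (4.410 − 1) × 203 = 692.23.

692.23 hours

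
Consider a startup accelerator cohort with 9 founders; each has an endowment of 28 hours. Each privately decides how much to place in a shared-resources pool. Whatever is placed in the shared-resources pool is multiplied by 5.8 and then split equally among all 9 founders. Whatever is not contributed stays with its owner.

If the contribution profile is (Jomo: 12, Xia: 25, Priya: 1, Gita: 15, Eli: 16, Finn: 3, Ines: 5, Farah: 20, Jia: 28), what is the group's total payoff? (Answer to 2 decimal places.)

852.00 hours

Total contributed: 12 + 25 + 1 + 15 + 16 + 3 + 5 + 20 + 28 = 125; total kept: 9 × 28 − 125 = 127.
The shared-resources pool pays out 5.8 × 125 = 725.00 in aggregate.
Group total = 127 + 725.00 = 852.00.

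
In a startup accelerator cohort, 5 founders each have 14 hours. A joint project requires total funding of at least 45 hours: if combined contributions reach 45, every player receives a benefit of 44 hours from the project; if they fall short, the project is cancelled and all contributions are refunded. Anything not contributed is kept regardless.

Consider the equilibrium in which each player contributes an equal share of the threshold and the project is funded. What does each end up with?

Equal share of the threshold: 45/5 = 9.
At this profile no one gains by cutting their contribution: any cut drops the total below 45, the project is cancelled, contributions are refunded, and the deviator ends with 14, which is less than 14 − 9 + 44 = 49. Contributing more than 9 just wastes the excess. So contributing exactly 9 is a best response.
Each player's payoff: 14 − 9 + 44 = 49.

49 hours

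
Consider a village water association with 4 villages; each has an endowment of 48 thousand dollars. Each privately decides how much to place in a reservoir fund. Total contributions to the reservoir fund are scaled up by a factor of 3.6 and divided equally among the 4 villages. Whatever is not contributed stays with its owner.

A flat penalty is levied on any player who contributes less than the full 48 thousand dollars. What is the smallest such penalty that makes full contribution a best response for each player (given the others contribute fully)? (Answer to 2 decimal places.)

4.80 thousand dollars

Given the others contribute fully, the best deviation is to contribute 0 (any partial contribution still incurs the fine and gives up units whose private return 0.9000 is below 1).
Deviating from 48 to 0 saves 48 thousand dollars but forfeits the deviator's share of the drop in the reservoir fund: 3.6/4 × 48 = 43.20.
So the deviation gain is 48 − 43.20 = 4.80, and the fine must be at least 4.80 thousand dollars to wipe it out.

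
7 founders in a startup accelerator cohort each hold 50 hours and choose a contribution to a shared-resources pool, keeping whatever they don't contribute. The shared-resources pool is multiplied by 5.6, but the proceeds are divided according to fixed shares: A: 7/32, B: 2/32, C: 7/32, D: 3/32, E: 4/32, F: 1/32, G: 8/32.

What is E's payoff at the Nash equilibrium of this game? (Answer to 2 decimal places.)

155.00 hours

Each unit j contributes comes back to j as 5.6 × (j's share), so j prefers to contribute only if that share exceeds 1/5.6 = 0.1786; otherwise keeping the unit dominates.
A, C and G clear that bar, contributing 50 each; the remaining 4 contribute 0. Total contributed: 150.
E keeps 50 and receives 5.6 × 150 × 4/32 = 105.00 from the shared-resources pool, for a payoff of 155.00.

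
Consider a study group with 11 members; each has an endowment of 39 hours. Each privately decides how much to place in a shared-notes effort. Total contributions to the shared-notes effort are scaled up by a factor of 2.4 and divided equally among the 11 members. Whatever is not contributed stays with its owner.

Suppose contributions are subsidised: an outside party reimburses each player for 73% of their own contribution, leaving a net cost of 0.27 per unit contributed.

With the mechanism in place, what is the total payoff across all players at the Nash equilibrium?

429.00 hours

Even with the mechanism, each unit contributed returns only (2.4/11) / 0.27 = 0.8081 per unit of net cost, so contributing nothing is still dominant.
Everyone keeps their endowment and the group total is 11 × 39 = 429.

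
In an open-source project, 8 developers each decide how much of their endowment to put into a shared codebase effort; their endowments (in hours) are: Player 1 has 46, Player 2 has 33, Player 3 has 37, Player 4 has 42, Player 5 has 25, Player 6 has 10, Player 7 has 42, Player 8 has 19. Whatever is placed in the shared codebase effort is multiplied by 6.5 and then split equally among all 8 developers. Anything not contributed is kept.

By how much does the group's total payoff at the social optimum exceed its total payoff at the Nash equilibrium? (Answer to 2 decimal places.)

The private return per contributed unit is 6.5/8 = 0.8125 < 1 for every player regardless of endowment, so the Nash equilibrium is zero contribution and the group total is Σ E_j = 46 + 33 + 37 + 42 + 25 + 10 + 42 + 19 = 254.
Each contributed unit returns 6.500 to the group, so the social optimum is full contribution by everyone: group total = 6.500 × 254 = 1651.00.
Efficiency loss = (6.500 − 1) × 254 = 1397.00.

1397.00 hours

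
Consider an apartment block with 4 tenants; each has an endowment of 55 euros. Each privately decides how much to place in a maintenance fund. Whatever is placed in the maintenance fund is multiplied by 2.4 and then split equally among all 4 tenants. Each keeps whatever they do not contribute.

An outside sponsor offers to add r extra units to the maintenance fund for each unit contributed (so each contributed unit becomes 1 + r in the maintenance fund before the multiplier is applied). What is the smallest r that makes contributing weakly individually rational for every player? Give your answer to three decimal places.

With matching at rate r, one contributed unit becomes (1 + r) in the maintenance fund and returns 2.4 × (1 + r) / 4 to the contributor.
Setting this equal to 1: 1 + r = 4/2.4 = 1.6667.
So the minimum matching rate is r = 1.6667 − 1 = 0.667.

0.667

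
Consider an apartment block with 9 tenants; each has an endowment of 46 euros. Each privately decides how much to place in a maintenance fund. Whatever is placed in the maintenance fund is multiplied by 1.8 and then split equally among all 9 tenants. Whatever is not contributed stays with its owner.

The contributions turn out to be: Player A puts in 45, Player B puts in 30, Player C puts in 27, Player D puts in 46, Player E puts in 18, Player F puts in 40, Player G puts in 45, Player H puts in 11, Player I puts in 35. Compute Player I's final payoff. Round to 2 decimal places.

70.40 euros

Total contributed: 45 + 30 + 27 + 46 + 18 + 40 + 45 + 11 + 35 = 297.
Each receives 1.8 × 297 / 9 = 59.40 from the maintenance fund.
Player I keeps 46 − 35 = 11, so Player I's payoff is 11 + 59.40 = 70.40.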